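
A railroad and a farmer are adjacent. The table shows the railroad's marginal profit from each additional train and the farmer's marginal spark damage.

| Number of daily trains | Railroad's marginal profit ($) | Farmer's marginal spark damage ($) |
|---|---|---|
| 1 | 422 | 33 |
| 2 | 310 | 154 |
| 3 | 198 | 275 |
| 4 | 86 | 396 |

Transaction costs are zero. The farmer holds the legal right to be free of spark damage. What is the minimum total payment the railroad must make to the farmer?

$187

Efficient level: marginal profit ≥ marginal spark damage through level 2, so k* = 2.
With the farmer holding the right, the railroad must at least compensate total damage at k*: 33 + 154 = 187.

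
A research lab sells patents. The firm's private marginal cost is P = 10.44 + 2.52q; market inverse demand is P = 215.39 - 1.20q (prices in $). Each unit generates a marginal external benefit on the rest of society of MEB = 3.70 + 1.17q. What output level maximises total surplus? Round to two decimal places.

Social marginal cost = private MC − MEB = 6.74 + 1.35q.
Set SMC = demand: 6.74 + 1.35q = 215.39 - 1.20q → q* = 81.8235.

q* = 81.82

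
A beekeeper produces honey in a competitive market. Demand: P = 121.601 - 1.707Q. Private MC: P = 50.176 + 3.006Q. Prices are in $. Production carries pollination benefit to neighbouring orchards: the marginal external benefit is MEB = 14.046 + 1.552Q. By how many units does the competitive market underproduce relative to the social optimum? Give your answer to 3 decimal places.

Market equilibrium (private): 50.176 + 3.006Q = 121.601 - 1.707Q → Q_m = 15.1549.
Social marginal cost = private MC − MEB = 36.130 + 1.454Q.
Set SMC = demand: 36.130 + 1.454Q = 121.601 - 1.707Q → Q* = 27.0392.
Gap = |15.1549 − 27.0392| = 11.8843.

11.884 units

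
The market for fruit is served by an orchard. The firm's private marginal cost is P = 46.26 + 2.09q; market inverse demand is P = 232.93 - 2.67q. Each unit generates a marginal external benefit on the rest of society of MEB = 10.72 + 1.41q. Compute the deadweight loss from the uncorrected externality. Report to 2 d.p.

Market equilibrium (private): 46.26 + 2.09q = 232.93 - 2.67q → q_m = 39.2164.
Social marginal cost = private MC − MEB = 35.54 + 0.68q.
Set SMC = demand: 35.54 + 0.68q = 232.93 - 2.67q → q* = 58.9224.
Height of the DWL triangle at q_m is demand(q_m) − SMC(q_m) = MEB(q_m) = 66.0151.
DWL = ½ × 19.7060 × 66.0151 = 650.4468.

DWL = 650.45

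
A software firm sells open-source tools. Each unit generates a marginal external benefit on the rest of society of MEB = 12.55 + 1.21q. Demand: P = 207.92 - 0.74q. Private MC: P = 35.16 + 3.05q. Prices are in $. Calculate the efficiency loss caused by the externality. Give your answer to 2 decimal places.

Market equilibrium (private): 35.16 + 3.05q = 207.92 - 0.74q → q_m = 45.5831.
Social marginal cost = private MC − MEB = 22.61 + 1.84q.
Set SMC = demand: 22.61 + 1.84q = 207.92 - 0.74q → q* = 71.8256.
Height of the DWL triangle at q_m is demand(q_m) − SMC(q_m) = MEB(q_m) = 67.7056.
DWL = ½ × 26.2425 × 67.7056 = 888.3821.

DWL = $888.38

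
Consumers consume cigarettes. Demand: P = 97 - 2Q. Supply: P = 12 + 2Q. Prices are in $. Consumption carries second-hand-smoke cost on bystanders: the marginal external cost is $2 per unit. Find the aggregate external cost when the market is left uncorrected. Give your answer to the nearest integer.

$43

Market equilibrium (private): 12 + 2Q = 97 - 2Q → Q_m = 21.2500.
Total external cost = MEC × Q_m = 2 × 21.2500 = 42.5000.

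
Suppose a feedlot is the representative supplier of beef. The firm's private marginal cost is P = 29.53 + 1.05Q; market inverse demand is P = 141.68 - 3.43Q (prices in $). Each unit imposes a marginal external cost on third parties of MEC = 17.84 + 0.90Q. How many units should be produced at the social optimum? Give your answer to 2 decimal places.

Q* = 17.53

Social marginal cost = private MC + MEC = 47.37 + 1.95Q.
Set SMC = demand: 47.37 + 1.95Q = 141.68 - 3.43Q → Q* = 17.5297.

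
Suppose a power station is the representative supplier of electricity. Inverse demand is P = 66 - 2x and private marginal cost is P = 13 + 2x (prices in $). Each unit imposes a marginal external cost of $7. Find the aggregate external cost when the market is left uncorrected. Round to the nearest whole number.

$93

Market equilibrium (private): 13 + 2x = 66 - 2x → x_m = 13.2500.
Total external cost = MEC × x_m = 7 × 13.2500 = 92.7500.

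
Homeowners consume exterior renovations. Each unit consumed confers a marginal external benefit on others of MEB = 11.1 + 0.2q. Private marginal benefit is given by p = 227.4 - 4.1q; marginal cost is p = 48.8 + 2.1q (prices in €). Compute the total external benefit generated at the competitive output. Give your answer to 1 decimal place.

€402.7

Market equilibrium (private): 48.8 + 2.1q = 227.4 - 4.1q → q_m = 28.8065.
Total external benefit = ∫₀^{q_m} (11.1 + 0.2q) dq = 11.1×28.8065 + ½×0.2×28.8065² = 402.7336.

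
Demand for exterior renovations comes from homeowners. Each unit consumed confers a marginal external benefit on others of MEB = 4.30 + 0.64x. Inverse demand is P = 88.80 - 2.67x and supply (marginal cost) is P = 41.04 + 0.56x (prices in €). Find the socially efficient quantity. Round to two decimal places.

x* = 20.10

Social marginal benefit = demand + MEB = 93.10 - 2.03x.
Set SMB = MC: 93.10 - 2.03x = 41.04 + 0.56x → x* = 20.1004.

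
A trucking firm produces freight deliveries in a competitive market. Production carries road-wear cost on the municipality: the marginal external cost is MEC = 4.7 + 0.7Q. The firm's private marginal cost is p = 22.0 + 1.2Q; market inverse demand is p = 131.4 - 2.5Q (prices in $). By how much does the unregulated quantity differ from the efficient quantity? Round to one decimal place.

5.8 units

Market equilibrium (private): 22.0 + 1.2Q = 131.4 - 2.5Q → Q_m = 29.5676.
Social marginal cost = private MC + MEC = 26.7 + 1.9Q.
Set SMC = demand: 26.7 + 1.9Q = 131.4 - 2.5Q → Q* = 23.7955.
Gap = |29.5676 − 23.7955| = 5.7721.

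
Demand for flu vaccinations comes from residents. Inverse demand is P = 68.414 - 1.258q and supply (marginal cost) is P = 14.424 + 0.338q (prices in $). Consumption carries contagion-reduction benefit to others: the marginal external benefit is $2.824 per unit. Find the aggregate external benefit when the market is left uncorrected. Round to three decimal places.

Market equilibrium (private): 14.424 + 0.338q = 68.414 - 1.258q → q_m = 33.8283.
Total external benefit = MEB × q_m = 2.824 × 33.8283 = 95.5311.

$95.531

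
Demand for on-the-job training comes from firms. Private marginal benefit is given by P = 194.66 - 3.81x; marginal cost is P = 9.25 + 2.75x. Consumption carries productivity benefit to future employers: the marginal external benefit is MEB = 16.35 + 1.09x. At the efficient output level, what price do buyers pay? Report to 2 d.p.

Social marginal benefit = demand + MEB = 211.01 - 2.72x.
Set SMB = MC: 211.01 - 2.72x = 9.25 + 2.75x → x* = 36.8848.
Consumer price on the demand curve at x*: 194.66 − 3.81×36.8848 = 54.1289.

P = 54.13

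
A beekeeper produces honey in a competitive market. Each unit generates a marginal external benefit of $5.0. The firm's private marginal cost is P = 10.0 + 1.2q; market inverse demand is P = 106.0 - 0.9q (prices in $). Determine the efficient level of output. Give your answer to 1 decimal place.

q* = 48.1

Social marginal cost = private MC − MEB = 5.0 + 1.2q.
Set SMC = demand: 5.0 + 1.2q = 106.0 - 0.9q → q* = 48.0952.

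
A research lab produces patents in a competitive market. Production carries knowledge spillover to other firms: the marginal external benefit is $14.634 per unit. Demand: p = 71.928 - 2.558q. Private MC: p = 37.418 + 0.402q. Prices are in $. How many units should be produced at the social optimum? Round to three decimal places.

Social marginal cost = private MC − MEB = 22.784 + 0.402q.
Set SMC = demand: 22.784 + 0.402q = 71.928 - 2.558q → q* = 16.6027.

q* = 16.603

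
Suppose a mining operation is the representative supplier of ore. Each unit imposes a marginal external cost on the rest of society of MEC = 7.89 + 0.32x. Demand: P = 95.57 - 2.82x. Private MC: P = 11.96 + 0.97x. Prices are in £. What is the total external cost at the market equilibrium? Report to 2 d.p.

Market equilibrium (private): 11.96 + 0.97x = 95.57 - 2.82x → x_m = 22.0607.
Total external cost = ∫₀^{x_m} (7.89 + 0.32x) dx = 7.89×22.0607 + ½×0.32×22.0607² = 251.9268.

£251.93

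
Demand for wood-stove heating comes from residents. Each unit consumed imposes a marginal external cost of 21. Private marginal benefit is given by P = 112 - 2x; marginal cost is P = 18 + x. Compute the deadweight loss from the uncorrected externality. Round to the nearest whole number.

Market equilibrium (private): 18 + x = 112 - 2x → x_m = 31.3333.
Social marginal benefit = demand − MEC = 91 - 2x.
Set SMB = MC: 91 - 2x = 18 + x → x* = 24.3333.
Between x* and x_m the wedge MC − SMB runs linearly from 0 to MEC(x_m), so the loss is a triangle.
DWL = ½ × 7.0000 × 21.0000 = 73.5000.

DWL = 74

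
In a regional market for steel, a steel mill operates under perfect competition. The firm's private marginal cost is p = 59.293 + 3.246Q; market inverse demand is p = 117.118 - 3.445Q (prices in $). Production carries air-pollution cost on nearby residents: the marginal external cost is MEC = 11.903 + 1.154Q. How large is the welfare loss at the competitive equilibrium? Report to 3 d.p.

Market equilibrium (private): 59.293 + 3.246Q = 117.118 - 3.445Q → Q_m = 8.6422.
Social marginal cost = private MC + MEC = 71.196 + 4.400Q.
Set SMC = demand: 71.196 + 4.400Q = 117.118 - 3.445Q → Q* = 5.8537.
The loss is the area between SMC and demand from Q* to Q_m; with linear curves that's a triangle of height MEC(Q_m).
DWL = ½ × 2.7885 × 21.8761 = 30.5008.

DWL = $30.501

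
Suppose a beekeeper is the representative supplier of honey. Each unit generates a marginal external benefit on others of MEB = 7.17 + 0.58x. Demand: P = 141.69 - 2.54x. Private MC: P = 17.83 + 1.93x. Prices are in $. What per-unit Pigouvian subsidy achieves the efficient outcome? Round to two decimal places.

Social marginal cost = private MC − MEB = 10.66 + 1.35x.
Set SMC = demand: 10.66 + 1.35x = 141.69 - 2.54x → x* = 33.6838.
The Pigouvian subsidy equals MEB at x*: 7.17 + 0.58×33.6838 = 26.7066.

subsidy = $26.71 per unit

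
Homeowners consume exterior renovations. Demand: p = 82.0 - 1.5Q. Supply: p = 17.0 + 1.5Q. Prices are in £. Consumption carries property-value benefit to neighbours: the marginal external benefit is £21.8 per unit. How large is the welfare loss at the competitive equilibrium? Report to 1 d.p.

DWL = £79.2

Market equilibrium (private): 17.0 + 1.5Q = 82.0 - 1.5Q → Q_m = 21.6667.
Social marginal benefit = demand + MEB = 103.8 - 1.5Q.
Set SMB = MC: 103.8 - 1.5Q = 17.0 + 1.5Q → Q* = 28.9333.
Height of the DWL triangle at Q_m is SMB(Q_m) − MC(Q_m) = MEB(Q_m) = 21.8000.
DWL = ½ × 7.2666 × 21.8000 = 79.2059.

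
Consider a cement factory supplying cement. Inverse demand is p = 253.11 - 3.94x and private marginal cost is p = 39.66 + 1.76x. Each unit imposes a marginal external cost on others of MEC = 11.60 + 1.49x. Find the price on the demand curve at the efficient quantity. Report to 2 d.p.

P = 142.50

Social marginal cost = private MC + MEC = 51.26 + 3.25x.
Set SMC = demand: 51.26 + 3.25x = 253.11 - 3.94x → x* = 28.0737.
Consumer price on the demand curve at x*: 253.11 − 3.94×28.0737 = 142.4996.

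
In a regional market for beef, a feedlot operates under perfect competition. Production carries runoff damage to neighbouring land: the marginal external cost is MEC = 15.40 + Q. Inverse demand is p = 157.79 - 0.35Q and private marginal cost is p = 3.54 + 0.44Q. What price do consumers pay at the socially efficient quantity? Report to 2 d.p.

P = 130.64

Social marginal cost = private MC + MEC = 18.94 + 1.44Q.
Set SMC = demand: 18.94 + 1.44Q = 157.79 - 0.35Q → Q* = 77.5698.
Consumer price on the demand curve at Q*: 157.79 − 0.35×77.5698 = 130.6406.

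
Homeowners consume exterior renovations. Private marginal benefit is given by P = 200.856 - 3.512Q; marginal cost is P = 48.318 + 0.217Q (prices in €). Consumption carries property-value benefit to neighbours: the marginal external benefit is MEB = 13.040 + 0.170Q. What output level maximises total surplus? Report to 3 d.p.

Social marginal benefit = demand + MEB = 213.896 - 3.342Q.
Set SMB = MC: 213.896 - 3.342Q = 48.318 + 0.217Q → Q* = 46.5237.

Q* = 46.524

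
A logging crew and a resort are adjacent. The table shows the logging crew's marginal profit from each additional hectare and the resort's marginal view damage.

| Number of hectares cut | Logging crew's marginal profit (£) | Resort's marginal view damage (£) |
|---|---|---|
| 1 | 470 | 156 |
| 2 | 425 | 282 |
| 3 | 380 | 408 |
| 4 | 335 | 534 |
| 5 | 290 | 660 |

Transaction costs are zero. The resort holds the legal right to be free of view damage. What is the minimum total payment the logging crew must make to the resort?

Efficient level: marginal profit ≥ marginal view damage through level 2, so k* = 2.
With the resort holding the right, the logging crew must at least compensate total damage at k*: 156 + 282 = 438.

£438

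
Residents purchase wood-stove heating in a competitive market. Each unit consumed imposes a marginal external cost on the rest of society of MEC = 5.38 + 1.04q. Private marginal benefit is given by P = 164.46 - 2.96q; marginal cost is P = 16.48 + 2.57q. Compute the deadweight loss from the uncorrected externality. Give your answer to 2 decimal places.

DWL = 83.93

Market equilibrium (private): 16.48 + 2.57q = 164.46 - 2.96q → q_m = 26.7595.
Social marginal benefit = demand − MEC = 159.08 - 4.00q.
Set SMB = MC: 159.08 - 4.00q = 16.48 + 2.57q → q* = 21.7047.
The welfare-loss triangle has base |q_m − q*| and height MEC(q_m) (the vertical gap between SMB and MC is zero at q* and MEC at q_m).
DWL = ½ × 5.0548 × 33.2099 = 83.9347.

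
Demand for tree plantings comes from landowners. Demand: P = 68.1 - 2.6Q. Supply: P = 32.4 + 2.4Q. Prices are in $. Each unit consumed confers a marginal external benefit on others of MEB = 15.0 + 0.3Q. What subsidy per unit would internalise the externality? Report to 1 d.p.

Social marginal benefit = demand + MEB = 83.1 - 2.3Q.
Set SMB = MC: 83.1 - 2.3Q = 32.4 + 2.4Q → Q* = 10.7872.
The Pigouvian subsidy equals MEB at Q*: 15.0 + 0.3×10.7872 = 18.2362.

subsidy = $18.2 per unit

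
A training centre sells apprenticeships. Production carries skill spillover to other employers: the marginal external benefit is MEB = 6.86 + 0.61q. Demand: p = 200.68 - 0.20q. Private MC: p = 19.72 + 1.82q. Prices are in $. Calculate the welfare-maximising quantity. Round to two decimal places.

Social marginal cost = private MC − MEB = 12.86 + 1.21q.
Set SMC = demand: 12.86 + 1.21q = 200.68 - 0.20q → q* = 133.2057.

q* = 133.21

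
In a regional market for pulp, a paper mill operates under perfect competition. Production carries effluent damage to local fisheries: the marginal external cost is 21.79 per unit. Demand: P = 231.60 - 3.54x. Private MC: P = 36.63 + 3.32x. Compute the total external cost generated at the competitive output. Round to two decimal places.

619.30

Market equilibrium (private): 36.63 + 3.32x = 231.60 - 3.54x → x_m = 28.4213.
Total external cost = MEC × x_m = 21.79 × 28.4213 = 619.3001.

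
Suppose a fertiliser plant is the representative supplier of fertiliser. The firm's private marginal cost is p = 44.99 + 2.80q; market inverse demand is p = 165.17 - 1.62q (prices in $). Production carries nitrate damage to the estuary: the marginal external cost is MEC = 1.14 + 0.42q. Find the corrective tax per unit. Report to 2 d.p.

Social marginal cost = private MC + MEC = 46.13 + 3.22q.
Set SMC = demand: 46.13 + 3.22q = 165.17 - 1.62q → q* = 24.5950.
The Pigouvian tax equals MEC at q*: 1.14 + 0.42×24.5950 = 11.4699.

tax = $11.47 per unit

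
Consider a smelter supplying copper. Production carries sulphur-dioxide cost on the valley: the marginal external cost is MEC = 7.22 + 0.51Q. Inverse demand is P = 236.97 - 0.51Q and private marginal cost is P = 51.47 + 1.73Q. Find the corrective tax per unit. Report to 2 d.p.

tax = 40.28 per unit

Social marginal cost = private MC + MEC = 58.69 + 2.24Q.
Set SMC = demand: 58.69 + 2.24Q = 236.97 - 0.51Q → Q* = 64.8291.
The Pigouvian tax equals MEC at Q*: 7.22 + 0.51×64.8291 = 40.2828.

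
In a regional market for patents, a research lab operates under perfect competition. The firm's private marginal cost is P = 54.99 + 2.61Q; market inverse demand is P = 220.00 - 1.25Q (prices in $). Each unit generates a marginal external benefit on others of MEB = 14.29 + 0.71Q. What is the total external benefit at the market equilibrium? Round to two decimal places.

$1259.62

Market equilibrium (private): 54.99 + 2.61Q = 220.00 - 1.25Q → Q_m = 42.7487.
Total external benefit = ∫₀^{Q_m} (14.29 + 0.71Q) dQ = 14.29×42.7487 + ½×0.71×42.7487² = 1259.6242.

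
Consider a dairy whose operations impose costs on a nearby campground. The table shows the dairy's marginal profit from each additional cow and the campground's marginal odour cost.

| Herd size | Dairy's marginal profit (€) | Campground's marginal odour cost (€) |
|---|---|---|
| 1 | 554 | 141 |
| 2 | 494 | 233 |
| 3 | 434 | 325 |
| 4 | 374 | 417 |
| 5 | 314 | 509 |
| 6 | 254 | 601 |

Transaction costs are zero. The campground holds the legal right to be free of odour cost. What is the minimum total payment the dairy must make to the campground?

Efficient level: marginal profit ≥ marginal odour cost through level 3, so k* = 3.
With the campground holding the right, the dairy must at least compensate total damage at k*: 141 + 233 + 325 = 699.

€699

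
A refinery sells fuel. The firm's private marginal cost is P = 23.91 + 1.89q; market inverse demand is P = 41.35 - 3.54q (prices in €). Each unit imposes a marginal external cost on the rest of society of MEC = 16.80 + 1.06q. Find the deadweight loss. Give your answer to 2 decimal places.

DWL = €31.45

Market equilibrium (private): 23.91 + 1.89q = 41.35 - 3.54q → q_m = 3.2118.
Social marginal cost = private MC + MEC = 40.71 + 2.95q.
Set SMC = demand: 40.71 + 2.95q = 41.35 - 3.54q → q* = 0.0986.
Height of the DWL triangle at q_m is SMC(q_m) − demand(q_m) = MEC(q_m) = 20.2045.
DWL = ½ × 3.1132 × 20.2045 = 31.4503.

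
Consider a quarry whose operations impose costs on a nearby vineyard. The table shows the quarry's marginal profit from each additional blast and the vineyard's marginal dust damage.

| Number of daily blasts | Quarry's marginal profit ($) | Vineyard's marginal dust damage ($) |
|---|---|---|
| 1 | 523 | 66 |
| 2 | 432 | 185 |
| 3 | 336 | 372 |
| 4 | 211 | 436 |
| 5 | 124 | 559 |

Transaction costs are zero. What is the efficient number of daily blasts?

Bargaining reaches the level where marginal profit last exceeds marginal dust damage.
That holds through level 2 (432 ≥ 185) but not at 3 (336 < 372).

2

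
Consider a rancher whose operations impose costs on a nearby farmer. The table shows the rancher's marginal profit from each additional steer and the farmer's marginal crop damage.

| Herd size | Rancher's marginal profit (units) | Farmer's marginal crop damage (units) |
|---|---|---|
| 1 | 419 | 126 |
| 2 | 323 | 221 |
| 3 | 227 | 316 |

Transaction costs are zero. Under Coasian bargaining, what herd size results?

Bargaining reaches the level where marginal profit last exceeds marginal crop damage.
That holds through level 2 (323 ≥ 221) but not at 3 (227 < 316).

2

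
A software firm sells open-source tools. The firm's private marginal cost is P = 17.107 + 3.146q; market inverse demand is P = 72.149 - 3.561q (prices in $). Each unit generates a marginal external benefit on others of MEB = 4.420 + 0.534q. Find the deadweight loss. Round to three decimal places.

DWL = $6.276

Market equilibrium (private): 17.107 + 3.146q = 72.149 - 3.561q → q_m = 8.2066.
Social marginal cost = private MC − MEB = 12.687 + 2.612q.
Set SMC = demand: 12.687 + 2.612q = 72.149 - 3.561q → q* = 9.6326.
The loss is the area between SMC and demand from q* to q_m; with linear curves that's a triangle of height MEB(q_m).
DWL = ½ × 1.4260 × 8.8024 = 6.2761.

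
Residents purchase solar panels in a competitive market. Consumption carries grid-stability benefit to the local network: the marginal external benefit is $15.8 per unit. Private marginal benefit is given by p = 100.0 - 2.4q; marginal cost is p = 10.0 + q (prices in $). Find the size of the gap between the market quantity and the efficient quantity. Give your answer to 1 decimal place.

Market equilibrium (private): 10.0 + q = 100.0 - 2.4q → q_m = 26.4706.
Social marginal benefit = demand + MEB = 115.8 - 2.4q.
Set SMB = MC: 115.8 - 2.4q = 10.0 + q → q* = 31.1176.
Gap = |26.4706 − 31.1176| = 4.6470.

4.6 units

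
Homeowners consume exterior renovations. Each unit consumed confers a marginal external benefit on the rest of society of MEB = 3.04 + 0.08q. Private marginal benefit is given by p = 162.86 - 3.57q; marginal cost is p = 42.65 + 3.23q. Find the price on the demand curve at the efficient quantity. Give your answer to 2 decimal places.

P = 97.38

Social marginal benefit = demand + MEB = 165.90 - 3.49q.
Set SMB = MC: 165.90 - 3.49q = 42.65 + 3.23q → q* = 18.3408.
Consumer price on the demand curve at q*: 162.86 − 3.57×18.3408 = 97.3833.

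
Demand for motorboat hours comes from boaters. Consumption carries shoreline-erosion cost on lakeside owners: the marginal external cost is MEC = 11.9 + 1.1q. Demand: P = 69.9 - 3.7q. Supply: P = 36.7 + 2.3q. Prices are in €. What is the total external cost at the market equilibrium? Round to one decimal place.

Market equilibrium (private): 36.7 + 2.3q = 69.9 - 3.7q → q_m = 5.5333.
Total external cost = ∫₀^{q_m} (11.9 + 1.1q) dq = 11.9×5.5333 + ½×1.1×5.5333² = 82.6858.

€82.7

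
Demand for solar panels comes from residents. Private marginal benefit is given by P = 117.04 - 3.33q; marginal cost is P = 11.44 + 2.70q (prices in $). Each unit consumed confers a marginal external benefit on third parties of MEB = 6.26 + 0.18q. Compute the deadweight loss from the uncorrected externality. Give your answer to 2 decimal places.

Market equilibrium (private): 11.44 + 2.70q = 117.04 - 3.33q → q_m = 17.5124.
Social marginal benefit = demand + MEB = 123.30 - 3.15q.
Set SMB = MC: 123.30 - 3.15q = 11.44 + 2.70q → q* = 19.1214.
Between q* and q_m the wedge SMB − MC runs linearly from 0 to MEB(q_m), so the loss is a triangle.
DWL = ½ × 1.6090 × 9.4122 = 7.5721.

DWL = $7.57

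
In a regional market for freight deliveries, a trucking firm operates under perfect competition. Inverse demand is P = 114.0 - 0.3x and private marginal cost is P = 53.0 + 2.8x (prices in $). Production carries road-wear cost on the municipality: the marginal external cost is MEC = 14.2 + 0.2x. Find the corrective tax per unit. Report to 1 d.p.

tax = $17.0 per unit

Social marginal cost = private MC + MEC = 67.2 + 3.0x.
Set SMC = demand: 67.2 + 3.0x = 114.0 - 0.3x → x* = 14.1818.
The Pigouvian tax equals MEC at x*: 14.2 + 0.2×14.1818 = 17.0364.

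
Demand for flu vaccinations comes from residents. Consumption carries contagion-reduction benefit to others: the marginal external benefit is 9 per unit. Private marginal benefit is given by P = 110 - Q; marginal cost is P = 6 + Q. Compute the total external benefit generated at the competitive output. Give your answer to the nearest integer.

Market equilibrium (private): 6 + Q = 110 - Q → Q_m = 52.0000.
Total external benefit = MEB × Q_m = 9 × 52.0000 = 468.0000.

468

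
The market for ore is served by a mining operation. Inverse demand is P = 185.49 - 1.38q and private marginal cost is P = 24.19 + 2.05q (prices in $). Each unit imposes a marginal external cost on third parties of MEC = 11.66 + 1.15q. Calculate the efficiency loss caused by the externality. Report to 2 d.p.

DWL = $471.81

Market equilibrium (private): 24.19 + 2.05q = 185.49 - 1.38q → q_m = 47.0262.
Social marginal cost = private MC + MEC = 35.85 + 3.20q.
Set SMC = demand: 35.85 + 3.20q = 185.49 - 1.38q → q* = 32.6725.
The loss is the area between SMC and demand from q* to q_m; with linear curves that's a triangle of height MEC(q_m).
DWL = ½ × 14.3537 × 65.7402 = 471.8076.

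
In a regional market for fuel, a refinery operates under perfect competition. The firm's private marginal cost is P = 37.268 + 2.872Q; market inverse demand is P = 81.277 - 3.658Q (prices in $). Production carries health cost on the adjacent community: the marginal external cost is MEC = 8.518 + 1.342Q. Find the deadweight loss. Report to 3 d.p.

Market equilibrium (private): 37.268 + 2.872Q = 81.277 - 3.658Q → Q_m = 6.7395.
Social marginal cost = private MC + MEC = 45.786 + 4.214Q.
Set SMC = demand: 45.786 + 4.214Q = 81.277 - 3.658Q → Q* = 4.5085.
Height of the DWL triangle at Q_m is SMC(Q_m) − demand(Q_m) = MEC(Q_m) = 17.5624.
DWL = ½ × 2.2310 × 17.5624 = 19.5909.

DWL = $19.591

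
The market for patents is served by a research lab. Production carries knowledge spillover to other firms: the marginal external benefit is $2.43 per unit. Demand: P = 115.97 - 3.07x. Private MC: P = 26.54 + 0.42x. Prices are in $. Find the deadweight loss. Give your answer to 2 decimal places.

Market equilibrium (private): 26.54 + 0.42x = 115.97 - 3.07x → x_m = 25.6246.
Social marginal cost = private MC − MEB = 24.11 + 0.42x.
Set SMC = demand: 24.11 + 0.42x = 115.97 - 3.07x → x* = 26.3209.
The loss is the area between SMC and demand from x* to x_m; with linear curves that's a triangle of height MEB(x_m).
DWL = ½ × 0.6963 × 2.4300 = 0.8460.

DWL = $0.85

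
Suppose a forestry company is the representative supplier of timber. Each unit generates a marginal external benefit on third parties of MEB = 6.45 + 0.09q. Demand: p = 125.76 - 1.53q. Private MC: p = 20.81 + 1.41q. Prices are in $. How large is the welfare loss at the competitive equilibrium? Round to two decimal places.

Market equilibrium (private): 20.81 + 1.41q = 125.76 - 1.53q → q_m = 35.6973.
Social marginal cost = private MC − MEB = 14.36 + 1.32q.
Set SMC = demand: 14.36 + 1.32q = 125.76 - 1.53q → q* = 39.0877.
Height of the DWL triangle at q_m is demand(q_m) − SMC(q_m) = MEB(q_m) = 9.6628.
DWL = ½ × 3.3904 × 9.6628 = 16.3804.

DWL = $16.38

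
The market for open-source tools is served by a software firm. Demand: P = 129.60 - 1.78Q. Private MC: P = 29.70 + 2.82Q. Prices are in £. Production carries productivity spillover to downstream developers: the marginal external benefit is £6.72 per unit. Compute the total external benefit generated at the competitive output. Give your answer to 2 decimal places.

Market equilibrium (private): 29.70 + 2.82Q = 129.60 - 1.78Q → Q_m = 21.7174.
Total external benefit = MEB × Q_m = 6.72 × 21.7174 = 145.9409.

£145.94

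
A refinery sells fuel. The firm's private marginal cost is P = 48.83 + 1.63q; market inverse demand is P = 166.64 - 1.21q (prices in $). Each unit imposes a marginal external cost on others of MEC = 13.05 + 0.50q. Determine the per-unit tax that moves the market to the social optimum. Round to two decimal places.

Social marginal cost = private MC + MEC = 61.88 + 2.13q.
Set SMC = demand: 61.88 + 2.13q = 166.64 - 1.21q → q* = 31.3653.
The Pigouvian tax equals MEC at q*: 13.05 + 0.50×31.3653 = 28.7327.

tax = $28.73 per unit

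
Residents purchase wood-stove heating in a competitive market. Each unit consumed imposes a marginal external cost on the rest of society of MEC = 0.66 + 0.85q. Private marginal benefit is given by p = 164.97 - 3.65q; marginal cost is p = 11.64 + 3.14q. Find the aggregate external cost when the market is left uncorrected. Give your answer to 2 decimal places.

Market equilibrium (private): 11.64 + 3.14q = 164.97 - 3.65q → q_m = 22.5817.
Total external cost = ∫₀^{q_m} (0.66 + 0.85q) dq = 0.66×22.5817 + ½×0.85×22.5817² = 231.6255.

231.63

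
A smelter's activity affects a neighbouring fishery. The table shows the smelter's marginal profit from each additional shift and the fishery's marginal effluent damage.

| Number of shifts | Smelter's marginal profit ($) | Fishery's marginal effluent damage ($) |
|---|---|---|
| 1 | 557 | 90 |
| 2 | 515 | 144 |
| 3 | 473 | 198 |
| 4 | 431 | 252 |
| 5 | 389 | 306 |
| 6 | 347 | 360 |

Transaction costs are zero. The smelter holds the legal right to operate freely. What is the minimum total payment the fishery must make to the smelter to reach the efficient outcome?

$347

Left alone the smelter would choose level 6 (marginal profit stays positive).
Efficient level: k* = 5 (marginal profit ≥ marginal effluent damage through 5).
The fishery must at least cover the smelter's forgone profit from cutting 6→5: 347 = 347.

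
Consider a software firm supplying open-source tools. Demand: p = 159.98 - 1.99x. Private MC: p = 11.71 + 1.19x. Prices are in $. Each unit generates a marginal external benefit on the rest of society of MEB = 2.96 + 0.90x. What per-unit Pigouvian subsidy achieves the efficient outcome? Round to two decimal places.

Social marginal cost = private MC − MEB = 8.75 + 0.29x.
Set SMC = demand: 8.75 + 0.29x = 159.98 - 1.99x → x* = 66.3289.
The Pigouvian subsidy equals MEB at x*: 2.96 + 0.90×66.3289 = 62.6560.

subsidy = $62.66 per unit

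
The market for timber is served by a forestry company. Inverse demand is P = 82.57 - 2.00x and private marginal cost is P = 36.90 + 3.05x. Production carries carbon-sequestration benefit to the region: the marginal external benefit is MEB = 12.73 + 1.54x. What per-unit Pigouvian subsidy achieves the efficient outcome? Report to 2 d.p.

subsidy = 38.35 per unit

Social marginal cost = private MC − MEB = 24.17 + 1.51x.
Set SMC = demand: 24.17 + 1.51x = 82.57 - 2.00x → x* = 16.6382.
The Pigouvian subsidy equals MEB at x*: 12.73 + 1.54×16.6382 = 38.3528.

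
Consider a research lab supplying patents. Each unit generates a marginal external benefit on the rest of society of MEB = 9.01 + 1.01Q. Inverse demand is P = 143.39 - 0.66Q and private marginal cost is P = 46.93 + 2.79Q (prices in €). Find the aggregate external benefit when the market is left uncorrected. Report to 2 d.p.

Market equilibrium (private): 46.93 + 2.79Q = 143.39 - 0.66Q → Q_m = 27.9594.
Total external benefit = ∫₀^{Q_m} (9.01 + 1.01Q) dQ = 9.01×27.9594 + ½×1.01×27.9594² = 646.6869.

€646.69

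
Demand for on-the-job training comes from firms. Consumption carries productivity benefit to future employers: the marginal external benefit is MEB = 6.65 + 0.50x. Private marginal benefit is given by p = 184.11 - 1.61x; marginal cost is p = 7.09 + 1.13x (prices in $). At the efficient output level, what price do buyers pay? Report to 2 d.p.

P = $52.10

Social marginal benefit = demand + MEB = 190.76 - 1.11x.
Set SMB = MC: 190.76 - 1.11x = 7.09 + 1.13x → x* = 81.9955.
Consumer price on the demand curve at x*: 184.11 − 1.61×81.9955 = 52.0972.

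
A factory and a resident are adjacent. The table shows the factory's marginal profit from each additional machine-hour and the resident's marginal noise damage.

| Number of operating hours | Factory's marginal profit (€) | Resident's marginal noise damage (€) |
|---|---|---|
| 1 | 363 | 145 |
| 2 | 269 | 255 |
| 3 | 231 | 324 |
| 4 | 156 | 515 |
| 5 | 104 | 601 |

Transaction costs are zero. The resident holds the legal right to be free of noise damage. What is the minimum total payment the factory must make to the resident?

Efficient level: marginal profit ≥ marginal noise damage through level 2, so k* = 2.
With the resident holding the right, the factory must at least compensate total damage at k*: 145 + 255 = 400.

€400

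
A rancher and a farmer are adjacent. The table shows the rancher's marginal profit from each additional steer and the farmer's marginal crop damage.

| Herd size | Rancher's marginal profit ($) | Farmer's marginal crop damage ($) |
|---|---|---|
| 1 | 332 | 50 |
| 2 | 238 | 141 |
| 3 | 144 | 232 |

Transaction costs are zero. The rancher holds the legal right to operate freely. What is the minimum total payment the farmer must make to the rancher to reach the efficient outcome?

Left alone the rancher would choose level 3 (marginal profit stays positive).
Efficient level: k* = 2 (marginal profit ≥ marginal crop damage through 2).
The farmer must at least cover the rancher's forgone profit from cutting 3→2: 144 = 144.

$144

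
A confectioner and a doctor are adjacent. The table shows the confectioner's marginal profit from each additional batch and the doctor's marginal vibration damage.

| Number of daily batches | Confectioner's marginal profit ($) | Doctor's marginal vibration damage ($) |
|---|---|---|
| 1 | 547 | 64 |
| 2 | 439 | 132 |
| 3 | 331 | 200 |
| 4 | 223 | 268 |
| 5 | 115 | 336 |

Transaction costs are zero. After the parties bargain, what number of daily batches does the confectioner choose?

Bargaining reaches the level where marginal profit last exceeds marginal vibration damage.
That holds through level 3 (331 ≥ 200) but not at 4 (223 < 268).

3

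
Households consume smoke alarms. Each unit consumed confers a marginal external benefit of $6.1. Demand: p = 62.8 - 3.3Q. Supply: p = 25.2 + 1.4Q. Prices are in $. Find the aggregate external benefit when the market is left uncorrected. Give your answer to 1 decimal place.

$48.8

Market equilibrium (private): 25.2 + 1.4Q = 62.8 - 3.3Q → Q_m = 8.0000.
Total external benefit = MEB × Q_m = 6.1 × 8.0000 = 48.8000.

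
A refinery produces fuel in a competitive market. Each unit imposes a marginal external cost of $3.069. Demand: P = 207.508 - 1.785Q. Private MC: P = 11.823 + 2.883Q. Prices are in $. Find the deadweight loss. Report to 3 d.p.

Market equilibrium (private): 11.823 + 2.883Q = 207.508 - 1.785Q → Q_m = 41.9205.
Social marginal cost = private MC + MEC = 14.892 + 2.883Q.
Set SMC = demand: 14.892 + 2.883Q = 207.508 - 1.785Q → Q* = 41.2631.
Height of the DWL triangle at Q_m is SMC(Q_m) − demand(Q_m) = MEC(Q_m) = 3.0690.
DWL = ½ × 0.6574 × 3.0690 = 1.0088.

DWL = $1.009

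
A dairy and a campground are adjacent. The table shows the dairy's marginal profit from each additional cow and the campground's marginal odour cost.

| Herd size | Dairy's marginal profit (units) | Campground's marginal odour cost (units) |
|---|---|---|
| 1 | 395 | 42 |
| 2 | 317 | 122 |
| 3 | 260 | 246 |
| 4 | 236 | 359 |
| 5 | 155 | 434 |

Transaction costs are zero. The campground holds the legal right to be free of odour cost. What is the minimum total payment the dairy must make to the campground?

410

Efficient level: marginal profit ≥ marginal odour cost through level 3, so k* = 3.
With the campground holding the right, the dairy must at least compensate total damage at k*: 42 + 122 + 246 = 410.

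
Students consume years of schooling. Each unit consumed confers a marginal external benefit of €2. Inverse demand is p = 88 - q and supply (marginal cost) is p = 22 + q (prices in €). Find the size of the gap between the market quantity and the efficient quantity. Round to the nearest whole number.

Market equilibrium (private): 22 + q = 88 - q → q_m = 33.0000.
Social marginal benefit = demand + MEB = 90 - q.
Set SMB = MC: 90 - q = 22 + q → q* = 34.0000.
Gap = |33.0000 − 34.0000| = 1.0000.

1 units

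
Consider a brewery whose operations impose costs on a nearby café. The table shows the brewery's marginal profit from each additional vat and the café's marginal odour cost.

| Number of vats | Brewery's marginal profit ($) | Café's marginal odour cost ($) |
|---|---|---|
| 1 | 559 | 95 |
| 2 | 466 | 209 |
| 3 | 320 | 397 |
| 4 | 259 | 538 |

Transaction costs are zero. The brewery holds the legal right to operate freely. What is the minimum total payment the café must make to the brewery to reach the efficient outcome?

$579

Left alone the brewery would choose level 4 (marginal profit stays positive).
Efficient level: k* = 2 (marginal profit ≥ marginal odour cost through 2).
The café must at least cover the brewery's forgone profit from cutting 4→2: 320 + 259 = 579.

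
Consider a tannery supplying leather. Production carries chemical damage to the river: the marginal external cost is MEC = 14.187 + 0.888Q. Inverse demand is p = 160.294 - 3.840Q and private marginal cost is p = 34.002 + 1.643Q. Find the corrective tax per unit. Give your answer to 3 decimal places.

tax = 29.812 per unit

Social marginal cost = private MC + MEC = 48.189 + 2.531Q.
Set SMC = demand: 48.189 + 2.531Q = 160.294 - 3.840Q → Q* = 17.5961.
The Pigouvian tax equals MEC at Q*: 14.187 + 0.888×17.5961 = 29.8123.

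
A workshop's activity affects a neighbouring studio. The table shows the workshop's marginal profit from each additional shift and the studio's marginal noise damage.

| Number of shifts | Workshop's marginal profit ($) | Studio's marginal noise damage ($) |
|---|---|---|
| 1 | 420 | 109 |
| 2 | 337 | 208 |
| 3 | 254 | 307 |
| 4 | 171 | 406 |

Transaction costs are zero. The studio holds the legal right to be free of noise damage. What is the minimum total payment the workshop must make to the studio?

$317

Efficient level: marginal profit ≥ marginal noise damage through level 2, so k* = 2.
With the studio holding the right, the workshop must at least compensate total damage at k*: 109 + 208 = 317.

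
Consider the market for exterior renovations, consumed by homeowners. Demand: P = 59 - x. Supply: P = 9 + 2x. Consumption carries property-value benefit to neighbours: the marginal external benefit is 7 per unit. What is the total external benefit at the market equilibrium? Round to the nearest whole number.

Market equilibrium (private): 9 + 2x = 59 - x → x_m = 16.6667.
Total external benefit = MEB × x_m = 7 × 16.6667 = 116.6669.

117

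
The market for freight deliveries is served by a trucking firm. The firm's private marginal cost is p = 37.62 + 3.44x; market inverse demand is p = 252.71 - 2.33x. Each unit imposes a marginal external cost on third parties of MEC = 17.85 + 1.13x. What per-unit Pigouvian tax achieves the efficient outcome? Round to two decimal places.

Social marginal cost = private MC + MEC = 55.47 + 4.57x.
Set SMC = demand: 55.47 + 4.57x = 252.71 - 2.33x → x* = 28.5855.
The Pigouvian tax equals MEC at x*: 17.85 + 1.13×28.5855 = 50.1516.

tax = 50.15 per unit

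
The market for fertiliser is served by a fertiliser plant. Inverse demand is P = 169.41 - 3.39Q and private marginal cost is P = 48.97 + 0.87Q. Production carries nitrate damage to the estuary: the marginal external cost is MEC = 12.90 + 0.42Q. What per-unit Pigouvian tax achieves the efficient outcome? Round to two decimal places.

Social marginal cost = private MC + MEC = 61.87 + 1.29Q.
Set SMC = demand: 61.87 + 1.29Q = 169.41 - 3.39Q → Q* = 22.9786.
The Pigouvian tax equals MEC at Q*: 12.90 + 0.42×22.9786 = 22.5510.

tax = 22.55 per unit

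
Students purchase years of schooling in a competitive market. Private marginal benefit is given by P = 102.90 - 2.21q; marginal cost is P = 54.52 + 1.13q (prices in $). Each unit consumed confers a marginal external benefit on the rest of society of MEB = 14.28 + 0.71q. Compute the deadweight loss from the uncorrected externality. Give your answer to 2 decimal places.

DWL = $114.72

Market equilibrium (private): 54.52 + 1.13q = 102.90 - 2.21q → q_m = 14.4850.
Social marginal benefit = demand + MEB = 117.18 - 1.50q.
Set SMB = MC: 117.18 - 1.50q = 54.52 + 1.13q → q* = 23.8251.
Between q* and q_m the wedge SMB − MC runs linearly from 0 to MEB(q_m), so the loss is a triangle.
DWL = ½ × 9.3401 × 24.5644 = 114.7170.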